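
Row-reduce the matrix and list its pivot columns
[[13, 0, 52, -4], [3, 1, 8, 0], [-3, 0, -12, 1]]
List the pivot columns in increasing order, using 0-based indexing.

0, 1, 3

R1 -> 1/13·R1
  [  1  0    4  -4/13 ]
  [  3  1    8      0 ]
  [ -3  0  -12      1 ]
R2 -> R2 − 3·R1
  [  1  0    4  -4/13 ]
  [  0  1   -4  12/13 ]
  [ -3  0  -12      1 ]
R3 -> R3 + 3·R1
  [ 1  0   4  -4/13 ]
  [ 0  1  -4  12/13 ]
  [ 0  0   0   1/13 ]
R3 -> 13·R3
  [ 1  0   4  -4/13 ]
  [ 0  1  -4  12/13 ]
  [ 0  0   0      1 ]
R2 -> R2 − 12/13·R3
  [ 1  0   4  -4/13 ]
  [ 0  1  -4      0 ]
  [ 0  0   0      1 ]
R1 -> R1 + 4/13·R3
  [ 1  0   4  0 ]
  [ 0  1  -4  0 ]
  [ 0  0   0  1 ]
Pivot columns are the columns containing a leading 1.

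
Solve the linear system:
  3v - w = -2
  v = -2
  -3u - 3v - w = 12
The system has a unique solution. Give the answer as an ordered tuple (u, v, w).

Form the augmented matrix and row-reduce:
  [  0   3  -1  |  -2 ]
  [  0   1   0  |  -2 ]
  [ -3  -3  -1  |  12 ]
Swap R1 and R3.
  [ -3  -3  -1  |  12 ]
  [  0   1   0  |  -2 ]
  [  0   3  -1  |  -2 ]
Multiply R1 by -1/3.
  [ 1  1  1/3  |  -4 ]
  [ 0  1    0  |  -2 ]
  [ 0  3   -1  |  -2 ]
Subtract 3 times R2 from R3.
  [ 1  1  1/3  |  -4 ]
  [ 0  1    0  |  -2 ]
  [ 0  0   -1  |   4 ]
Multiply R3 by -1.
  [ 1  1  1/3  |  -4 ]
  [ 0  1    0  |  -2 ]
  [ 0  0    1  |  -4 ]
Subtract 1/3 times R3 from R1.
  [ 1  1  0  |  -8/3 ]
  [ 0  1  0  |    -2 ]
  [ 0  0  1  |    -4 ]
Subtract R2 from R1.
  [ 1  0  0  |  -2/3 ]
  [ 0  1  0  |    -2 ]
  [ 0  0  1  |    -4 ]
Reading off the last column: u = -2/3, v = -2, w = -4.

(-2/3, -2, -4)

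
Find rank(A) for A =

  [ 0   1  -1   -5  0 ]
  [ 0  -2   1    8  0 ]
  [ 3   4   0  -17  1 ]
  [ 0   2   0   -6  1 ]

rank = 4

Swap R1 and R3.
  [ 3   4   0  -17  1 ]
  [ 0  -2   1    8  0 ]
  [ 0   1  -1   -5  0 ]
  [ 0   2   0   -6  1 ]
Multiply R1 by 1/3.
  [ 1  4/3   0  -17/3  1/3 ]
  [ 0   -2   1      8    0 ]
  [ 0    1  -1     -5    0 ]
  [ 0    2   0     -6    1 ]
Multiply R2 by -1/2.
  [ 1  4/3     0  -17/3  1/3 ]
  [ 0    1  -1/2     -4    0 ]
  [ 0    1    -1     -5    0 ]
  [ 0    2     0     -6    1 ]
Subtract R2 from R3.
  [ 1  4/3     0  -17/3  1/3 ]
  [ 0    1  -1/2     -4    0 ]
  [ 0    0  -1/2     -1    0 ]
  [ 0    2     0     -6    1 ]
Subtract 2 times R2 from R4.
  [ 1  4/3     0  -17/3  1/3 ]
  [ 0    1  -1/2     -4    0 ]
  [ 0    0  -1/2     -1    0 ]
  [ 0    0     1      2    1 ]
Multiply R3 by -2.
  [ 1  4/3     0  -17/3  1/3 ]
  [ 0    1  -1/2     -4    0 ]
  [ 0    0     1      2    0 ]
  [ 0    0     1      2    1 ]
Subtract R3 from R4.
  [ 1  4/3     0  -17/3  1/3 ]
  [ 0    1  -1/2     -4    0 ]
  [ 0    0     1      2    0 ]
  [ 0    0     0      0    1 ]
Subtract 1/3 times R4 from R1.
  [ 1  4/3     0  -17/3  0 ]
  [ 0    1  -1/2     -4  0 ]
  [ 0    0     1      2  0 ]
  [ 0    0     0      0  1 ]
Add 1/2 times R3 to R2.
  [ 1  4/3  0  -17/3  0 ]
  [ 0    1  0     -3  0 ]
  [ 0    0  1      2  0 ]
  [ 0    0  0      0  1 ]
Subtract 4/3 times R2 from R1.
  [ 1  0  0  -5/3  0 ]
  [ 0  1  0    -3  0 ]
  [ 0  0  1     2  0 ]
  [ 0  0  0     0  1 ]
The reduced form has 4 nonzero rows.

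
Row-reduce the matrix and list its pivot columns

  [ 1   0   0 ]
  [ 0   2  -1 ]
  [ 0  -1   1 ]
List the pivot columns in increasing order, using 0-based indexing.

R2 -> 1/2·R2
  [ 1   0     0 ]
  [ 0   1  -1/2 ]
  [ 0  -1     1 ]
R3 -> R3 + R2
  [ 1  0     0 ]
  [ 0  1  -1/2 ]
  [ 0  0   1/2 ]
R3 -> 2·R3
  [ 1  0     0 ]
  [ 0  1  -1/2 ]
  [ 0  0     1 ]
R2 -> R2 + 1/2·R3
  [ 1  0  0 ]
  [ 0  1  0 ]
  [ 0  0  1 ]
Pivot columns are the columns containing a leading 1.

0, 1, 2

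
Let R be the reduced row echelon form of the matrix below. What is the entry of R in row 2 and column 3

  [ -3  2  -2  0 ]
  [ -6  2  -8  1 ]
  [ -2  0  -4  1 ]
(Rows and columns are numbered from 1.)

2

R1 → -1/3·R1
  [  1  -2/3  2/3  0 ]
  [ -6     2   -8  1 ]
  [ -2     0   -4  1 ]
R2 → R2 + 6·R1
  [  1  -2/3  2/3  0 ]
  [  0    -2   -4  1 ]
  [ -2     0   -4  1 ]
R3 → R3 + 2·R1
  [ 1  -2/3   2/3  0 ]
  [ 0    -2    -4  1 ]
  [ 0  -4/3  -8/3  1 ]
R2 → -1/2·R2
  [ 1  -2/3   2/3     0 ]
  [ 0     1     2  -1/2 ]
  [ 0  -4/3  -8/3     1 ]
R3 → R3 + 4/3·R2
  [ 1  -2/3  2/3     0 ]
  [ 0     1    2  -1/2 ]
  [ 0     0    0   1/3 ]
R3 → 3·R3
  [ 1  -2/3  2/3     0 ]
  [ 0     1    2  -1/2 ]
  [ 0     0    0     1 ]
R2 → R2 + 1/2·R3
  [ 1  -2/3  2/3  0 ]
  [ 0     1    2  0 ]
  [ 0     0    0  1 ]
R1 → R1 + 2/3·R2
  [ 1  0  2  0 ]
  [ 0  1  2  0 ]
  [ 0  0  0  1 ]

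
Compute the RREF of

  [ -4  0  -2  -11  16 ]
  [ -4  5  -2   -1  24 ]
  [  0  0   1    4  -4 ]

Multiply R1 by -1/4.
Add 4 times R1 to R2.
Multiply R2 by 1/5.
Subtract 1/2 times R3 from R1.

[[1, 0, 0, 3/4, -2], [0, 1, 0, 2, 8/5], [0, 0, 1, 4, -4]]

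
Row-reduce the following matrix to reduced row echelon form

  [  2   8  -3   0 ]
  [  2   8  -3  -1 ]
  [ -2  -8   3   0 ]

[[1, 4, -3/2, 0], [0, 0, 0, 1], [0, 0, 0, 0]]

R1 ← 1/2·R1
  [  1   4  -3/2   0 ]
  [  2   8    -3  -1 ]
  [ -2  -8     3   0 ]
R2 ← R2 − 2·R1
  [  1   4  -3/2   0 ]
  [  0   0     0  -1 ]
  [ -2  -8     3   0 ]
R3 ← R3 + 2·R1
  [ 1  4  -3/2   0 ]
  [ 0  0     0  -1 ]
  [ 0  0     0   0 ]
R2 ← -1·R2
  [ 1  4  -3/2  0 ]
  [ 0  0     0  1 ]
  [ 0  0     0  0 ]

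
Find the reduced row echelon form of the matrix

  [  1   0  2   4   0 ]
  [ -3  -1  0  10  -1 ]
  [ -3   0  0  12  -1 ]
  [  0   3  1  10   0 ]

R2 → R2 + 3·R1
  [  1   0  2   4   0 ]
  [  0  -1  6  22  -1 ]
  [ -3   0  0  12  -1 ]
  [  0   3  1  10   0 ]
R3 → R3 + 3·R1
  [ 1   0  2   4   0 ]
  [ 0  -1  6  22  -1 ]
  [ 0   0  6  24  -1 ]
  [ 0   3  1  10   0 ]
R2 → -1·R2
  [ 1  0   2    4   0 ]
  [ 0  1  -6  -22   1 ]
  [ 0  0   6   24  -1 ]
  [ 0  3   1   10   0 ]
R4 → R4 − 3·R2
  [ 1  0   2    4   0 ]
  [ 0  1  -6  -22   1 ]
  [ 0  0   6   24  -1 ]
  [ 0  0  19   76  -3 ]
R3 → 1/6·R3
  [ 1  0   2    4     0 ]
  [ 0  1  -6  -22     1 ]
  [ 0  0   1    4  -1/6 ]
  [ 0  0  19   76    -3 ]
R4 → R4 − 19·R3
  [ 1  0   2    4     0 ]
  [ 0  1  -6  -22     1 ]
  [ 0  0   1    4  -1/6 ]
  [ 0  0   0    0   1/6 ]
R4 → 6·R4
  [ 1  0   2    4     0 ]
  [ 0  1  -6  -22     1 ]
  [ 0  0   1    4  -1/6 ]
  [ 0  0   0    0     1 ]
R3 → R3 + 1/6·R4
  [ 1  0   2    4  0 ]
  [ 0  1  -6  -22  1 ]
  [ 0  0   1    4  0 ]
  [ 0  0   0    0  1 ]
R2 → R2 − R4
  [ 1  0   2    4  0 ]
  [ 0  1  -6  -22  0 ]
  [ 0  0   1    4  0 ]
  [ 0  0   0    0  1 ]
R2 → R2 + 6·R3
  [ 1  0  2  4  0 ]
  [ 0  1  0  2  0 ]
  [ 0  0  1  4  0 ]
  [ 0  0  0  0  1 ]
R1 → R1 − 2·R3
  [ 1  0  0  -4  0 ]
  [ 0  1  0   2  0 ]
  [ 0  0  1   4  0 ]
  [ 0  0  0   0  1 ]

[[1, 0, 0, -4, 0], [0, 1, 0, 2, 0], [0, 0, 1, 4, 0], [0, 0, 0, 0, 1]]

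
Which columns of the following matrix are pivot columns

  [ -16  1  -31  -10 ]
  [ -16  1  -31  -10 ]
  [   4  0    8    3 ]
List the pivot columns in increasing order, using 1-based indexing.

1, 2

Multiply R1 by -1/16.
  [   1  -1/16  31/16  5/8 ]
  [ -16      1    -31  -10 ]
  [   4      0      8    3 ]
Add 16 times R1 to R2.
  [ 1  -1/16  31/16  5/8 ]
  [ 0      0      0    0 ]
  [ 4      0      8    3 ]
Subtract 4 times R1 from R3.
  [ 1  -1/16  31/16  5/8 ]
  [ 0      0      0    0 ]
  [ 0    1/4    1/4  1/2 ]
Swap R2 and R3.
  [ 1  -1/16  31/16  5/8 ]
  [ 0    1/4    1/4  1/2 ]
  [ 0      0      0    0 ]
Multiply R2 by 4.
  [ 1  -1/16  31/16  5/8 ]
  [ 0      1      1    2 ]
  [ 0      0      0    0 ]
Add 1/16 times R2 to R1.
  [ 1  0  2  3/4 ]
  [ 0  1  1    2 ]
  [ 0  0  0    0 ]
Pivot columns are the columns containing a leading 1.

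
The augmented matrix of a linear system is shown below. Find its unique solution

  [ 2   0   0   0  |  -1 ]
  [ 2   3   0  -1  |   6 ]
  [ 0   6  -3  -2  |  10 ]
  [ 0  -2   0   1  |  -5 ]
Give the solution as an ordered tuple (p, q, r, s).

ρ1 → 1/2·ρ1
  [ 1   0   0   0  |  -1/2 ]
  [ 2   3   0  -1  |     6 ]
  [ 0   6  -3  -2  |    10 ]
  [ 0  -2   0   1  |    -5 ]
ρ2 → ρ2 − 2·ρ1
  [ 1   0   0   0  |  -1/2 ]
  [ 0   3   0  -1  |     7 ]
  [ 0   6  -3  -2  |    10 ]
  [ 0  -2   0   1  |    -5 ]
ρ2 → 1/3·ρ2
  [ 1   0   0     0  |  -1/2 ]
  [ 0   1   0  -1/3  |   7/3 ]
  [ 0   6  -3    -2  |    10 ]
  [ 0  -2   0     1  |    -5 ]
ρ3 → ρ3 − 6·ρ2
  [ 1   0   0     0  |  -1/2 ]
  [ 0   1   0  -1/3  |   7/3 ]
  [ 0   0  -3     0  |    -4 ]
  [ 0  -2   0     1  |    -5 ]
ρ4 → ρ4 + 2·ρ2
  [ 1  0   0     0  |  -1/2 ]
  [ 0  1   0  -1/3  |   7/3 ]
  [ 0  0  -3     0  |    -4 ]
  [ 0  0   0   1/3  |  -1/3 ]
ρ3 → -1/3·ρ3
  [ 1  0  0     0  |  -1/2 ]
  [ 0  1  0  -1/3  |   7/3 ]
  [ 0  0  1     0  |   4/3 ]
  [ 0  0  0   1/3  |  -1/3 ]
ρ4 → 3·ρ4
  [ 1  0  0     0  |  -1/2 ]
  [ 0  1  0  -1/3  |   7/3 ]
  [ 0  0  1     0  |   4/3 ]
  [ 0  0  0     1  |    -1 ]
ρ2 → ρ2 + 1/3·ρ4
  [ 1  0  0  0  |  -1/2 ]
  [ 0  1  0  0  |     2 ]
  [ 0  0  1  0  |   4/3 ]
  [ 0  0  0  1  |    -1 ]
Reading off the last column: p = -1/2, q = 2, r = 4/3, s = -1.

(-1/2, 2, 4/3, -1)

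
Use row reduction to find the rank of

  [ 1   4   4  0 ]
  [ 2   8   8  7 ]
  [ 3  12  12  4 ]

rank = 2

Subtract 2 times R1 from R2.
  [ 1   4   4  0 ]
  [ 0   0   0  7 ]
  [ 3  12  12  4 ]
Subtract 3 times R1 from R3.
  [ 1  4  4  0 ]
  [ 0  0  0  7 ]
  [ 0  0  0  4 ]
Multiply R2 by 1/7.
  [ 1  4  4  0 ]
  [ 0  0  0  1 ]
  [ 0  0  0  4 ]
Subtract 4 times R2 from R3.
  [ 1  4  4  0 ]
  [ 0  0  0  1 ]
  [ 0  0  0  0 ]
The reduced form has 2 nonzero rows.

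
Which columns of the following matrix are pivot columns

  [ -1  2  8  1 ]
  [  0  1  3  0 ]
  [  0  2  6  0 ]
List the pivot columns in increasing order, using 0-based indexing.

ρ1 → -1·ρ1
  [ 1  -2  -8  -1 ]
  [ 0   1   3   0 ]
  [ 0   2   6   0 ]
ρ3 → ρ3 − 2·ρ2
  [ 1  -2  -8  -1 ]
  [ 0   1   3   0 ]
  [ 0   0   0   0 ]
ρ1 → ρ1 + 2·ρ2
  [ 1  0  -2  -1 ]
  [ 0  1   3   0 ]
  [ 0  0   0   0 ]
Pivot columns are the columns containing a leading 1.

0, 1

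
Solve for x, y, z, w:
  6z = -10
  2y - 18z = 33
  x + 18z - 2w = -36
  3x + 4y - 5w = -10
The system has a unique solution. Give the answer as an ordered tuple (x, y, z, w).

Form the augmented matrix and row-reduce:
  [ 0  0    6   0  |  -10 ]
  [ 0  2  -18   0  |   33 ]
  [ 1  0   18  -2  |  -36 ]
  [ 3  4    0  -5  |  -10 ]
R1 ↔ R3
  [ 1  0   18  -2  |  -36 ]
  [ 0  2  -18   0  |   33 ]
  [ 0  0    6   0  |  -10 ]
  [ 3  4    0  -5  |  -10 ]
R4 -> R4 − 3·R1
  [ 1  0   18  -2  |  -36 ]
  [ 0  2  -18   0  |   33 ]
  [ 0  0    6   0  |  -10 ]
  [ 0  4  -54   1  |   98 ]
R2 -> 1/2·R2
  [ 1  0   18  -2  |   -36 ]
  [ 0  1   -9   0  |  33/2 ]
  [ 0  0    6   0  |   -10 ]
  [ 0  4  -54   1  |    98 ]
R4 -> R4 − 4·R2
  [ 1  0   18  -2  |   -36 ]
  [ 0  1   -9   0  |  33/2 ]
  [ 0  0    6   0  |   -10 ]
  [ 0  0  -18   1  |    32 ]
R3 -> 1/6·R3
  [ 1  0   18  -2  |   -36 ]
  [ 0  1   -9   0  |  33/2 ]
  [ 0  0    1   0  |  -5/3 ]
  [ 0  0  -18   1  |    32 ]
R4 -> R4 + 18·R3
  [ 1  0  18  -2  |   -36 ]
  [ 0  1  -9   0  |  33/2 ]
  [ 0  0   1   0  |  -5/3 ]
  [ 0  0   0   1  |     2 ]
R1 -> R1 + 2·R4
  [ 1  0  18  0  |   -32 ]
  [ 0  1  -9  0  |  33/2 ]
  [ 0  0   1  0  |  -5/3 ]
  [ 0  0   0  1  |     2 ]
R2 -> R2 + 9·R3
  [ 1  0  18  0  |   -32 ]
  [ 0  1   0  0  |   3/2 ]
  [ 0  0   1  0  |  -5/3 ]
  [ 0  0   0  1  |     2 ]
R1 -> R1 − 18·R3
  [ 1  0  0  0  |    -2 ]
  [ 0  1  0  0  |   3/2 ]
  [ 0  0  1  0  |  -5/3 ]
  [ 0  0  0  1  |     2 ]
Reading off the last column: x = -2, y = 3/2, z = -5/3, w = 2.

(-2, 3/2, -5/3, 2)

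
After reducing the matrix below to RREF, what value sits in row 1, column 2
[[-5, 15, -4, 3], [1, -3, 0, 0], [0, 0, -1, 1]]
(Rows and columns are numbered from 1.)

R1 := -1/5·R1
  [ 1  -3  4/5  -3/5 ]
  [ 1  -3    0     0 ]
  [ 0   0   -1     1 ]
R2 := R2 − R1
  [ 1  -3   4/5  -3/5 ]
  [ 0   0  -4/5   3/5 ]
  [ 0   0    -1     1 ]
R2 := -5/4·R2
  [ 1  -3  4/5  -3/5 ]
  [ 0   0    1  -3/4 ]
  [ 0   0   -1     1 ]
R3 := R3 + R2
  [ 1  -3  4/5  -3/5 ]
  [ 0   0    1  -3/4 ]
  [ 0   0    0   1/4 ]
R3 := 4·R3
  [ 1  -3  4/5  -3/5 ]
  [ 0   0    1  -3/4 ]
  [ 0   0    0     1 ]
R2 := R2 + 3/4·R3
  [ 1  -3  4/5  -3/5 ]
  [ 0   0    1     0 ]
  [ 0   0    0     1 ]
R1 := R1 + 3/5·R3
  [ 1  -3  4/5  0 ]
  [ 0   0    1  0 ]
  [ 0   0    0  1 ]
R1 := R1 − 4/5·R2
  [ 1  -3  0  0 ]
  [ 0   0  1  0 ]
  [ 0   0  0  1 ]

-3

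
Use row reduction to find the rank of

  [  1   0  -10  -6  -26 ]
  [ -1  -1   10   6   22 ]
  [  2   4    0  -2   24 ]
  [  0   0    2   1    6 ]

ρ2 → ρ2 + ρ1
  [ 1   0  -10  -6  -26 ]
  [ 0  -1    0   0   -4 ]
  [ 2   4    0  -2   24 ]
  [ 0   0    2   1    6 ]
ρ3 → ρ3 − 2·ρ1
  [ 1   0  -10  -6  -26 ]
  [ 0  -1    0   0   -4 ]
  [ 0   4   20  10   76 ]
  [ 0   0    2   1    6 ]
ρ2 → -1·ρ2
  [ 1  0  -10  -6  -26 ]
  [ 0  1    0   0    4 ]
  [ 0  4   20  10   76 ]
  [ 0  0    2   1    6 ]
ρ3 → ρ3 − 4·ρ2
  [ 1  0  -10  -6  -26 ]
  [ 0  1    0   0    4 ]
  [ 0  0   20  10   60 ]
  [ 0  0    2   1    6 ]
ρ3 → 1/20·ρ3
  [ 1  0  -10   -6  -26 ]
  [ 0  1    0    0    4 ]
  [ 0  0    1  1/2    3 ]
  [ 0  0    2    1    6 ]
ρ4 → ρ4 − 2·ρ3
  [ 1  0  -10   -6  -26 ]
  [ 0  1    0    0    4 ]
  [ 0  0    1  1/2    3 ]
  [ 0  0    0    0    0 ]
ρ1 → ρ1 + 10·ρ3
  [ 1  0  0   -1  4 ]
  [ 0  1  0    0  4 ]
  [ 0  0  1  1/2  3 ]
  [ 0  0  0    0  0 ]
The reduced form has 3 nonzero rows.

rank = 3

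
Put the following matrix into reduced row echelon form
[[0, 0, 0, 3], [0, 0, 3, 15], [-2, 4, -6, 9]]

[[1, -2, 0, 0], [0, 0, 1, 0], [0, 0, 0, 1]]

R1 <=> R3
  [ -2  4  -6   9 ]
  [  0  0   3  15 ]
  [  0  0   0   3 ]
R1 := -1/2·R1
  [ 1  -2  3  -9/2 ]
  [ 0   0  3    15 ]
  [ 0   0  0     3 ]
R2 := 1/3·R2
  [ 1  -2  3  -9/2 ]
  [ 0   0  1     5 ]
  [ 0   0  0     3 ]
R3 := 1/3·R3
  [ 1  -2  3  -9/2 ]
  [ 0   0  1     5 ]
  [ 0   0  0     1 ]
R2 := R2 − 5·R3
  [ 1  -2  3  -9/2 ]
  [ 0   0  1     0 ]
  [ 0   0  0     1 ]
R1 := R1 + 9/2·R3
  [ 1  -2  3  0 ]
  [ 0   0  1  0 ]
  [ 0   0  0  1 ]
R1 := R1 − 3·R2
  [ 1  -2  0  0 ]
  [ 0   0  1  0 ]
  [ 0   0  0  1 ]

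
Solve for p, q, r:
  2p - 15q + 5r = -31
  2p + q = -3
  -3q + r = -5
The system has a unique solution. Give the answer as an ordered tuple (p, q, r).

(-3, 3, 4)

Form the augmented matrix and row-reduce:
  [ 2  -15  5  |  -31 ]
  [ 2    1  0  |   -3 ]
  [ 0   -3  1  |   -5 ]
R1 -> 1/2·R1
R2 -> R2 − 2·R1
R2 -> 1/16·R2
R3 -> R3 + 3·R2
R3 -> 16·R3
R2 -> R2 + 5/16·R3
R1 -> R1 − 5/2·R3
R1 -> R1 + 15/2·R2
Reading off the last column: p = -3, q = 3, r = 4.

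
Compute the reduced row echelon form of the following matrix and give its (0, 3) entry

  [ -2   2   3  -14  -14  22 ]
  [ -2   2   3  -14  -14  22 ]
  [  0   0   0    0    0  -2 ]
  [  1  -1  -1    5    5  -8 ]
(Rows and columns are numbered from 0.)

1

ρ1 := -1/2·ρ1
  [  1  -1  -3/2    7    7  -11 ]
  [ -2   2     3  -14  -14   22 ]
  [  0   0     0    0    0   -2 ]
  [  1  -1    -1    5    5   -8 ]
ρ2 := ρ2 + 2·ρ1
  [ 1  -1  -3/2  7  7  -11 ]
  [ 0   0     0  0  0    0 ]
  [ 0   0     0  0  0   -2 ]
  [ 1  -1    -1  5  5   -8 ]
ρ4 := ρ4 − ρ1
  [ 1  -1  -3/2   7   7  -11 ]
  [ 0   0     0   0   0    0 ]
  [ 0   0     0   0   0   -2 ]
  [ 0   0   1/2  -2  -2    3 ]
ρ2 ↔ ρ4
  [ 1  -1  -3/2   7   7  -11 ]
  [ 0   0   1/2  -2  -2    3 ]
  [ 0   0     0   0   0   -2 ]
  [ 0   0     0   0   0    0 ]
ρ2 := 2·ρ2
  [ 1  -1  -3/2   7   7  -11 ]
  [ 0   0     1  -4  -4    6 ]
  [ 0   0     0   0   0   -2 ]
  [ 0   0     0   0   0    0 ]
ρ3 := -1/2·ρ3
  [ 1  -1  -3/2   7   7  -11 ]
  [ 0   0     1  -4  -4    6 ]
  [ 0   0     0   0   0    1 ]
  [ 0   0     0   0   0    0 ]
ρ2 := ρ2 − 6·ρ3
  [ 1  -1  -3/2   7   7  -11 ]
  [ 0   0     1  -4  -4    0 ]
  [ 0   0     0   0   0    1 ]
  [ 0   0     0   0   0    0 ]
ρ1 := ρ1 + 11·ρ3
  [ 1  -1  -3/2   7   7  0 ]
  [ 0   0     1  -4  -4  0 ]
  [ 0   0     0   0   0  1 ]
  [ 0   0     0   0   0  0 ]
ρ1 := ρ1 + 3/2·ρ2
  [ 1  -1  0   1   1  0 ]
  [ 0   0  1  -4  -4  0 ]
  [ 0   0  0   0   0  1 ]
  [ 0   0  0   0   0  0 ]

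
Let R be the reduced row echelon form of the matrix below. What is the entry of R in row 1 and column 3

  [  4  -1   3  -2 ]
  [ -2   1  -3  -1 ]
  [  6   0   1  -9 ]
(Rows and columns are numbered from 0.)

-4

r1 := 1/4·r1
  [  1  -1/4  3/4  -1/2 ]
  [ -2     1   -3    -1 ]
  [  6     0    1    -9 ]
r2 := r2 + 2·r1
  [ 1  -1/4   3/4  -1/2 ]
  [ 0   1/2  -3/2    -2 ]
  [ 6     0     1    -9 ]
r3 := r3 − 6·r1
  [ 1  -1/4   3/4  -1/2 ]
  [ 0   1/2  -3/2    -2 ]
  [ 0   3/2  -7/2    -6 ]
r2 := 2·r2
  [ 1  -1/4   3/4  -1/2 ]
  [ 0     1    -3    -4 ]
  [ 0   3/2  -7/2    -6 ]
r3 := r3 − 3/2·r2
  [ 1  -1/4  3/4  -1/2 ]
  [ 0     1   -3    -4 ]
  [ 0     0    1     0 ]
r2 := r2 + 3·r3
  [ 1  -1/4  3/4  -1/2 ]
  [ 0     1    0    -4 ]
  [ 0     0    1     0 ]
r1 := r1 − 3/4·r3
  [ 1  -1/4  0  -1/2 ]
  [ 0     1  0    -4 ]
  [ 0     0  1     0 ]
r1 := r1 + 1/4·r2
  [ 1  0  0  -3/2 ]
  [ 0  1  0    -4 ]
  [ 0  0  1     0 ]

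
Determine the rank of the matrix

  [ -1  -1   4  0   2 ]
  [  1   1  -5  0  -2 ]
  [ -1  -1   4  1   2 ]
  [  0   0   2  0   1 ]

Multiply r1 by -1.
  [  1   1  -4  0  -2 ]
  [  1   1  -5  0  -2 ]
  [ -1  -1   4  1   2 ]
  [  0   0   2  0   1 ]
Subtract r1 from r2.
  [  1   1  -4  0  -2 ]
  [  0   0  -1  0   0 ]
  [ -1  -1   4  1   2 ]
  [  0   0   2  0   1 ]
Add r1 to r3.
  [ 1  1  -4  0  -2 ]
  [ 0  0  -1  0   0 ]
  [ 0  0   0  1   0 ]
  [ 0  0   2  0   1 ]
Multiply r2 by -1.
  [ 1  1  -4  0  -2 ]
  [ 0  0   1  0   0 ]
  [ 0  0   0  1   0 ]
  [ 0  0   2  0   1 ]
Subtract 2 times r2 from r4.
  [ 1  1  -4  0  -2 ]
  [ 0  0   1  0   0 ]
  [ 0  0   0  1   0 ]
  [ 0  0   0  0   1 ]
Add 2 times r4 to r1.
  [ 1  1  -4  0  0 ]
  [ 0  0   1  0  0 ]
  [ 0  0   0  1  0 ]
  [ 0  0   0  0  1 ]
Add 4 times r2 to r1.
  [ 1  1  0  0  0 ]
  [ 0  0  1  0  0 ]
  [ 0  0  0  1  0 ]
  [ 0  0  0  0  1 ]
The reduced form has 4 nonzero rows.

rank = 4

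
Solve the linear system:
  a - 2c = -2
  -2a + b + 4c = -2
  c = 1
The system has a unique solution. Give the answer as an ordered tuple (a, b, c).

Form the augmented matrix and row-reduce:
  [  1  0  -2  |  -2 ]
  [ -2  1   4  |  -2 ]
  [  0  0   1  |   1 ]
Add 2 times R1 to R2.
Add 2 times R3 to R1.
Reading off the last column: a = 0, b = -6, c = 1.

(0, -6, 1)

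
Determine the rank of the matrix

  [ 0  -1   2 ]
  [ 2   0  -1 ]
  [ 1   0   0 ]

rank = 3

r1 ↔ r2
  [ 2   0  -1 ]
  [ 0  -1   2 ]
  [ 1   0   0 ]
r1 -> 1/2·r1
  [ 1   0  -1/2 ]
  [ 0  -1     2 ]
  [ 1   0     0 ]
r3 -> r3 − r1
  [ 1   0  -1/2 ]
  [ 0  -1     2 ]
  [ 0   0   1/2 ]
r2 -> -1·r2
  [ 1  0  -1/2 ]
  [ 0  1    -2 ]
  [ 0  0   1/2 ]
r3 -> 2·r3
  [ 1  0  -1/2 ]
  [ 0  1    -2 ]
  [ 0  0     1 ]
r2 -> r2 + 2·r3
  [ 1  0  -1/2 ]
  [ 0  1     0 ]
  [ 0  0     1 ]
r1 -> r1 + 1/2·r3
  [ 1  0  0 ]
  [ 0  1  0 ]
  [ 0  0  1 ]
The reduced form has 3 nonzero rows.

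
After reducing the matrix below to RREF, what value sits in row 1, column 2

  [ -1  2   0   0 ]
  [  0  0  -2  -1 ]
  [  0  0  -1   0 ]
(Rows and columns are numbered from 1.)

Multiply R1 by -1.
  [ 1  -2   0   0 ]
  [ 0   0  -2  -1 ]
  [ 0   0  -1   0 ]
Multiply R2 by -1/2.
  [ 1  -2   0    0 ]
  [ 0   0   1  1/2 ]
  [ 0   0  -1    0 ]
Add R2 to R3.
  [ 1  -2  0    0 ]
  [ 0   0  1  1/2 ]
  [ 0   0  0  1/2 ]
Multiply R3 by 2.
  [ 1  -2  0    0 ]
  [ 0   0  1  1/2 ]
  [ 0   0  0    1 ]
Subtract 1/2 times R3 from R2.
  [ 1  -2  0  0 ]
  [ 0   0  1  0 ]
  [ 0   0  0  1 ]

-2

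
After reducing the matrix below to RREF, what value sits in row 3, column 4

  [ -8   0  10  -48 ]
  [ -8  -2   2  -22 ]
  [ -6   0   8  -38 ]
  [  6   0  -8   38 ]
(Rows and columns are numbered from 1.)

ρ1 -> -1/8·ρ1
  [  1   0  -5/4    6 ]
  [ -8  -2     2  -22 ]
  [ -6   0     8  -38 ]
  [  6   0    -8   38 ]
ρ2 -> ρ2 + 8·ρ1
  [  1   0  -5/4    6 ]
  [  0  -2    -8   26 ]
  [ -6   0     8  -38 ]
  [  6   0    -8   38 ]
ρ3 -> ρ3 + 6·ρ1
  [ 1   0  -5/4   6 ]
  [ 0  -2    -8  26 ]
  [ 0   0   1/2  -2 ]
  [ 6   0    -8  38 ]
ρ4 -> ρ4 − 6·ρ1
  [ 1   0  -5/4   6 ]
  [ 0  -2    -8  26 ]
  [ 0   0   1/2  -2 ]
  [ 0   0  -1/2   2 ]
ρ2 -> -1/2·ρ2
  [ 1  0  -5/4    6 ]
  [ 0  1     4  -13 ]
  [ 0  0   1/2   -2 ]
  [ 0  0  -1/2    2 ]
ρ3 -> 2·ρ3
  [ 1  0  -5/4    6 ]
  [ 0  1     4  -13 ]
  [ 0  0     1   -4 ]
  [ 0  0  -1/2    2 ]
ρ4 -> ρ4 + 1/2·ρ3
  [ 1  0  -5/4    6 ]
  [ 0  1     4  -13 ]
  [ 0  0     1   -4 ]
  [ 0  0     0    0 ]
ρ2 -> ρ2 − 4·ρ3
  [ 1  0  -5/4   6 ]
  [ 0  1     0   3 ]
  [ 0  0     1  -4 ]
  [ 0  0     0   0 ]
ρ1 -> ρ1 + 5/4·ρ3
  [ 1  0  0   1 ]
  [ 0  1  0   3 ]
  [ 0  0  1  -4 ]
  [ 0  0  0   0 ]

-4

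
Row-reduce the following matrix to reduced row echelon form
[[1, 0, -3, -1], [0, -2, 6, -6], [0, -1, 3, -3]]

[[1, 0, -3, -1], [0, 1, -3, 3], [0, 0, 0, 0]]

Multiply ρ2 by -1/2.
  [ 1   0  -3  -1 ]
  [ 0   1  -3   3 ]
  [ 0  -1   3  -3 ]
Add ρ2 to ρ3.
  [ 1  0  -3  -1 ]
  [ 0  1  -3   3 ]
  [ 0  0   0   0 ]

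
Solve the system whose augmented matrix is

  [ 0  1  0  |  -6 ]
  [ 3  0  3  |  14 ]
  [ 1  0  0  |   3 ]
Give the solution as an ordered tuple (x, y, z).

R1 ↔ R2
  [ 3  0  3  |  14 ]
  [ 0  1  0  |  -6 ]
  [ 1  0  0  |   3 ]
R1 ← 1/3·R1
  [ 1  0  1  |  14/3 ]
  [ 0  1  0  |    -6 ]
  [ 1  0  0  |     3 ]
R3 ← R3 − R1
  [ 1  0   1  |  14/3 ]
  [ 0  1   0  |    -6 ]
  [ 0  0  -1  |  -5/3 ]
R3 ← -1·R3
  [ 1  0  1  |  14/3 ]
  [ 0  1  0  |    -6 ]
  [ 0  0  1  |   5/3 ]
R1 ← R1 − R3
  [ 1  0  0  |    3 ]
  [ 0  1  0  |   -6 ]
  [ 0  0  1  |  5/3 ]
Reading off the last column: x = 3, y = -6, z = 5/3.

(3, -6, 5/3)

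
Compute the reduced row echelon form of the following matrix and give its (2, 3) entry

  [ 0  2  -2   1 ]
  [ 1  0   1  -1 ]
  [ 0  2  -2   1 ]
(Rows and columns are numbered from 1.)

-1

Swap ρ1 and ρ2.
  [ 1  0   1  -1 ]
  [ 0  2  -2   1 ]
  [ 0  2  -2   1 ]
Multiply ρ2 by 1/2.
  [ 1  0   1   -1 ]
  [ 0  1  -1  1/2 ]
  [ 0  2  -2    1 ]
Subtract 2 times ρ2 from ρ3.
  [ 1  0   1   -1 ]
  [ 0  1  -1  1/2 ]
  [ 0  0   0    0 ]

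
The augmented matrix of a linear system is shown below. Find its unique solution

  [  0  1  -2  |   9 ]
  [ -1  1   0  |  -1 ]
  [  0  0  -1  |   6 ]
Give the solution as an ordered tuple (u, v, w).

Swap R1 and R2.
Multiply R1 by -1.
Multiply R3 by -1.
Add 2 times R3 to R2.
Add R2 to R1.
Reading off the last column: u = -2, v = -3, w = -6.

(-2, -3, -6)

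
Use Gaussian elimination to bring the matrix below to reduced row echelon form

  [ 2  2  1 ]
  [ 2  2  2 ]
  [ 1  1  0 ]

[[1, 1, 0], [0, 0, 1], [0, 0, 0]]

R1 ← 1/2·R1
  [ 1  1  1/2 ]
  [ 2  2    2 ]
  [ 1  1    0 ]
R2 ← R2 − 2·R1
  [ 1  1  1/2 ]
  [ 0  0    1 ]
  [ 1  1    0 ]
R3 ← R3 − R1
  [ 1  1   1/2 ]
  [ 0  0     1 ]
  [ 0  0  -1/2 ]
R3 ← R3 + 1/2·R2
  [ 1  1  1/2 ]
  [ 0  0    1 ]
  [ 0  0    0 ]
R1 ← R1 − 1/2·R2
  [ 1  1  0 ]
  [ 0  0  1 ]
  [ 0  0  0 ]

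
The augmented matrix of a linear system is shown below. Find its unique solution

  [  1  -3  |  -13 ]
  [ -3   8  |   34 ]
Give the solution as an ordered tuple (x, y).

ρ2 -> ρ2 + 3·ρ1
ρ2 -> -1·ρ2
ρ1 -> ρ1 + 3·ρ2
Reading off the last column: x = 2, y = 5.

(2, 5)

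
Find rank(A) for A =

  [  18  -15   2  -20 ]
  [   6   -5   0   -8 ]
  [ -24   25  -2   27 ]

ρ1 := 1/18·ρ1
  [   1  -5/6  1/9  -10/9 ]
  [   6    -5    0     -8 ]
  [ -24    25   -2     27 ]
ρ2 := ρ2 − 6·ρ1
  [   1  -5/6   1/9  -10/9 ]
  [   0     0  -2/3   -4/3 ]
  [ -24    25    -2     27 ]
ρ3 := ρ3 + 24·ρ1
  [ 1  -5/6   1/9  -10/9 ]
  [ 0     0  -2/3   -4/3 ]
  [ 0     5   2/3    1/3 ]
ρ2 <=> ρ3
  [ 1  -5/6   1/9  -10/9 ]
  [ 0     5   2/3    1/3 ]
  [ 0     0  -2/3   -4/3 ]
ρ2 := 1/5·ρ2
  [ 1  -5/6   1/9  -10/9 ]
  [ 0     1  2/15   1/15 ]
  [ 0     0  -2/3   -4/3 ]
ρ3 := -3/2·ρ3
  [ 1  -5/6   1/9  -10/9 ]
  [ 0     1  2/15   1/15 ]
  [ 0     0     1      2 ]
ρ2 := ρ2 − 2/15·ρ3
  [ 1  -5/6  1/9  -10/9 ]
  [ 0     1    0   -1/5 ]
  [ 0     0    1      2 ]
ρ1 := ρ1 − 1/9·ρ3
  [ 1  -5/6  0  -4/3 ]
  [ 0     1  0  -1/5 ]
  [ 0     0  1     2 ]
ρ1 := ρ1 + 5/6·ρ2
  [ 1  0  0  -3/2 ]
  [ 0  1  0  -1/5 ]
  [ 0  0  1     2 ]
The reduced form has 3 nonzero rows.

rank = 3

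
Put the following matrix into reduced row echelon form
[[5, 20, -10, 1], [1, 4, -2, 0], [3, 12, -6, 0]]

R1 := 1/5·R1
  [ 1   4  -2  1/5 ]
  [ 1   4  -2    0 ]
  [ 3  12  -6    0 ]
R2 := R2 − R1
  [ 1   4  -2   1/5 ]
  [ 0   0   0  -1/5 ]
  [ 3  12  -6     0 ]
R3 := R3 − 3·R1
  [ 1  4  -2   1/5 ]
  [ 0  0   0  -1/5 ]
  [ 0  0   0  -3/5 ]
R2 := -5·R2
  [ 1  4  -2   1/5 ]
  [ 0  0   0     1 ]
  [ 0  0   0  -3/5 ]
R3 := R3 + 3/5·R2
  [ 1  4  -2  1/5 ]
  [ 0  0   0    1 ]
  [ 0  0   0    0 ]
R1 := R1 − 1/5·R2
  [ 1  4  -2  0 ]
  [ 0  0   0  1 ]
  [ 0  0   0  0 ]

[[1, 4, -2, 0], [0, 0, 0, 1], [0, 0, 0, 0]]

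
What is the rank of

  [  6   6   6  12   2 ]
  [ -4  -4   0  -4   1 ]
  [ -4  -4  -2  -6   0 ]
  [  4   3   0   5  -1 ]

rank = 4

r1 -> 1/6·r1
  [  1   1   1   2  1/3 ]
  [ -4  -4   0  -4    1 ]
  [ -4  -4  -2  -6    0 ]
  [  4   3   0   5   -1 ]
r2 -> r2 + 4·r1
  [  1   1   1   2  1/3 ]
  [  0   0   4   4  7/3 ]
  [ -4  -4  -2  -6    0 ]
  [  4   3   0   5   -1 ]
r3 -> r3 + 4·r1
  [ 1  1  1  2  1/3 ]
  [ 0  0  4  4  7/3 ]
  [ 0  0  2  2  4/3 ]
  [ 4  3  0  5   -1 ]
r4 -> r4 − 4·r1
  [ 1   1   1   2   1/3 ]
  [ 0   0   4   4   7/3 ]
  [ 0   0   2   2   4/3 ]
  [ 0  -1  -4  -3  -7/3 ]
r2 <=> r4
  [ 1   1   1   2   1/3 ]
  [ 0  -1  -4  -3  -7/3 ]
  [ 0   0   2   2   4/3 ]
  [ 0   0   4   4   7/3 ]
r2 -> -1·r2
  [ 1  1  1  2  1/3 ]
  [ 0  1  4  3  7/3 ]
  [ 0  0  2  2  4/3 ]
  [ 0  0  4  4  7/3 ]
r3 -> 1/2·r3
  [ 1  1  1  2  1/3 ]
  [ 0  1  4  3  7/3 ]
  [ 0  0  1  1  2/3 ]
  [ 0  0  4  4  7/3 ]
r4 -> r4 − 4·r3
  [ 1  1  1  2   1/3 ]
  [ 0  1  4  3   7/3 ]
  [ 0  0  1  1   2/3 ]
  [ 0  0  0  0  -1/3 ]
r4 -> -3·r4
  [ 1  1  1  2  1/3 ]
  [ 0  1  4  3  7/3 ]
  [ 0  0  1  1  2/3 ]
  [ 0  0  0  0    1 ]
r3 -> r3 − 2/3·r4
  [ 1  1  1  2  1/3 ]
  [ 0  1  4  3  7/3 ]
  [ 0  0  1  1    0 ]
  [ 0  0  0  0    1 ]
r2 -> r2 − 7/3·r4
  [ 1  1  1  2  1/3 ]
  [ 0  1  4  3    0 ]
  [ 0  0  1  1    0 ]
  [ 0  0  0  0    1 ]
r1 -> r1 − 1/3·r4
  [ 1  1  1  2  0 ]
  [ 0  1  4  3  0 ]
  [ 0  0  1  1  0 ]
  [ 0  0  0  0  1 ]
r2 -> r2 − 4·r3
  [ 1  1  1   2  0 ]
  [ 0  1  0  -1  0 ]
  [ 0  0  1   1  0 ]
  [ 0  0  0   0  1 ]
r1 -> r1 − r3
  [ 1  1  0   1  0 ]
  [ 0  1  0  -1  0 ]
  [ 0  0  1   1  0 ]
  [ 0  0  0   0  1 ]
r1 -> r1 − r2
  [ 1  0  0   2  0 ]
  [ 0  1  0  -1  0 ]
  [ 0  0  1   1  0 ]
  [ 0  0  0   0  1 ]
The reduced form has 4 nonzero rows.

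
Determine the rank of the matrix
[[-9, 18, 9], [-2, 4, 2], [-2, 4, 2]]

rank = 1

r1 -> -1/9·r1
  [  1  -2  -1 ]
  [ -2   4   2 ]
  [ -2   4   2 ]
r2 -> r2 + 2·r1
  [  1  -2  -1 ]
  [  0   0   0 ]
  [ -2   4   2 ]
r3 -> r3 + 2·r1
  [ 1  -2  -1 ]
  [ 0   0   0 ]
  [ 0   0   0 ]
The reduced form has 1 nonzero row.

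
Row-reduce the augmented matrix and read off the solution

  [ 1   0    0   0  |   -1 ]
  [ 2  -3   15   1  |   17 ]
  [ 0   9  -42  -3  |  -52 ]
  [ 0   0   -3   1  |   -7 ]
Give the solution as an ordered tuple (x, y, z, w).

ρ2 → ρ2 − 2·ρ1
  [ 1   0    0   0  |   -1 ]
  [ 0  -3   15   1  |   19 ]
  [ 0   9  -42  -3  |  -52 ]
  [ 0   0   -3   1  |   -7 ]
ρ2 → -1/3·ρ2
  [ 1  0    0     0  |     -1 ]
  [ 0  1   -5  -1/3  |  -19/3 ]
  [ 0  9  -42    -3  |    -52 ]
  [ 0  0   -3     1  |     -7 ]
ρ3 → ρ3 − 9·ρ2
  [ 1  0   0     0  |     -1 ]
  [ 0  1  -5  -1/3  |  -19/3 ]
  [ 0  0   3     0  |      5 ]
  [ 0  0  -3     1  |     -7 ]
ρ3 → 1/3·ρ3
  [ 1  0   0     0  |     -1 ]
  [ 0  1  -5  -1/3  |  -19/3 ]
  [ 0  0   1     0  |    5/3 ]
  [ 0  0  -3     1  |     -7 ]
ρ4 → ρ4 + 3·ρ3
  [ 1  0   0     0  |     -1 ]
  [ 0  1  -5  -1/3  |  -19/3 ]
  [ 0  0   1     0  |    5/3 ]
  [ 0  0   0     1  |     -2 ]
ρ2 → ρ2 + 1/3·ρ4
  [ 1  0   0  0  |   -1 ]
  [ 0  1  -5  0  |   -7 ]
  [ 0  0   1  0  |  5/3 ]
  [ 0  0   0  1  |   -2 ]
ρ2 → ρ2 + 5·ρ3
  [ 1  0  0  0  |   -1 ]
  [ 0  1  0  0  |  4/3 ]
  [ 0  0  1  0  |  5/3 ]
  [ 0  0  0  1  |   -2 ]
Reading off the last column: x = -1, y = 4/3, z = 5/3, w = -2.

(-1, 4/3, 5/3, -2)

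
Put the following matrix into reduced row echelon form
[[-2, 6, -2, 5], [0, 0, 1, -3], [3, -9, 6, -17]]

R1 → -1/2·R1
  [ 1  -3  1  -5/2 ]
  [ 0   0  1    -3 ]
  [ 3  -9  6   -17 ]
R3 → R3 − 3·R1
  [ 1  -3  1   -5/2 ]
  [ 0   0  1     -3 ]
  [ 0   0  3  -19/2 ]
R3 → R3 − 3·R2
  [ 1  -3  1  -5/2 ]
  [ 0   0  1    -3 ]
  [ 0   0  0  -1/2 ]
R3 → -2·R3
  [ 1  -3  1  -5/2 ]
  [ 0   0  1    -3 ]
  [ 0   0  0     1 ]
R2 → R2 + 3·R3
  [ 1  -3  1  -5/2 ]
  [ 0   0  1     0 ]
  [ 0   0  0     1 ]
R1 → R1 + 5/2·R3
  [ 1  -3  1  0 ]
  [ 0   0  1  0 ]
  [ 0   0  0  1 ]
R1 → R1 − R2
  [ 1  -3  0  0 ]
  [ 0   0  1  0 ]
  [ 0   0  0  1 ]

[[1, -3, 0, 0], [0, 0, 1, 0], [0, 0, 0, 1]]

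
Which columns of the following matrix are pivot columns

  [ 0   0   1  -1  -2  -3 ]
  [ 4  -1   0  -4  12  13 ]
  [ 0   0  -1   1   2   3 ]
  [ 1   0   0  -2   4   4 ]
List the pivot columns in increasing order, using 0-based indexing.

r1 <=> r2
  [ 4  -1   0  -4  12  13 ]
  [ 0   0   1  -1  -2  -3 ]
  [ 0   0  -1   1   2   3 ]
  [ 1   0   0  -2   4   4 ]
r1 -> 1/4·r1
  [ 1  -1/4   0  -1   3  13/4 ]
  [ 0     0   1  -1  -2    -3 ]
  [ 0     0  -1   1   2     3 ]
  [ 1     0   0  -2   4     4 ]
r4 -> r4 − r1
  [ 1  -1/4   0  -1   3  13/4 ]
  [ 0     0   1  -1  -2    -3 ]
  [ 0     0  -1   1   2     3 ]
  [ 0   1/4   0  -1   1   3/4 ]
r2 <=> r4
  [ 1  -1/4   0  -1   3  13/4 ]
  [ 0   1/4   0  -1   1   3/4 ]
  [ 0     0  -1   1   2     3 ]
  [ 0     0   1  -1  -2    -3 ]
r2 -> 4·r2
  [ 1  -1/4   0  -1   3  13/4 ]
  [ 0     1   0  -4   4     3 ]
  [ 0     0  -1   1   2     3 ]
  [ 0     0   1  -1  -2    -3 ]
r3 -> -1·r3
  [ 1  -1/4  0  -1   3  13/4 ]
  [ 0     1  0  -4   4     3 ]
  [ 0     0  1  -1  -2    -3 ]
  [ 0     0  1  -1  -2    -3 ]
r4 -> r4 − r3
  [ 1  -1/4  0  -1   3  13/4 ]
  [ 0     1  0  -4   4     3 ]
  [ 0     0  1  -1  -2    -3 ]
  [ 0     0  0   0   0     0 ]
r1 -> r1 + 1/4·r2
  [ 1  0  0  -2   4   4 ]
  [ 0  1  0  -4   4   3 ]
  [ 0  0  1  -1  -2  -3 ]
  [ 0  0  0   0   0   0 ]
Pivot columns are the columns containing a leading 1.

0, 1, 2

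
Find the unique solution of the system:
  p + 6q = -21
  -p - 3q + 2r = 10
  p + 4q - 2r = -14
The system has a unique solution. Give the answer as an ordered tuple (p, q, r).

Form the augmented matrix and row-reduce:
  [  1   6   0  |  -21 ]
  [ -1  -3   2  |   10 ]
  [  1   4  -2  |  -14 ]
R2 := R2 + R1
  [ 1  6   0  |  -21 ]
  [ 0  3   2  |  -11 ]
  [ 1  4  -2  |  -14 ]
R3 := R3 − R1
  [ 1   6   0  |  -21 ]
  [ 0   3   2  |  -11 ]
  [ 0  -2  -2  |    7 ]
R2 := 1/3·R2
  [ 1   6    0  |    -21 ]
  [ 0   1  2/3  |  -11/3 ]
  [ 0  -2   -2  |      7 ]
R3 := R3 + 2·R2
  [ 1  6     0  |    -21 ]
  [ 0  1   2/3  |  -11/3 ]
  [ 0  0  -2/3  |   -1/3 ]
R3 := -3/2·R3
  [ 1  6    0  |    -21 ]
  [ 0  1  2/3  |  -11/3 ]
  [ 0  0    1  |    1/2 ]
R2 := R2 − 2/3·R3
  [ 1  6  0  |  -21 ]
  [ 0  1  0  |   -4 ]
  [ 0  0  1  |  1/2 ]
R1 := R1 − 6·R2
  [ 1  0  0  |    3 ]
  [ 0  1  0  |   -4 ]
  [ 0  0  1  |  1/2 ]
Reading off the last column: p = 3, q = -4, r = 1/2.

(3, -4, 1/2)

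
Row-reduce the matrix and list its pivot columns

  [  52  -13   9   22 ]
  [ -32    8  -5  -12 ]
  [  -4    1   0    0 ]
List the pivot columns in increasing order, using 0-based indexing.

0, 2, 3

Multiply R1 by 1/52.
  [   1  -1/4  9/52  11/26 ]
  [ -32     8    -5    -12 ]
  [  -4     1     0      0 ]
Add 32 times R1 to R2.
  [  1  -1/4  9/52  11/26 ]
  [  0     0  7/13  20/13 ]
  [ -4     1     0      0 ]
Add 4 times R1 to R3.
  [ 1  -1/4  9/52  11/26 ]
  [ 0     0  7/13  20/13 ]
  [ 0     0  9/13  22/13 ]
Multiply R2 by 13/7.
  [ 1  -1/4  9/52  11/26 ]
  [ 0     0     1   20/7 ]
  [ 0     0  9/13  22/13 ]
Subtract 9/13 times R2 from R3.
  [ 1  -1/4  9/52  11/26 ]
  [ 0     0     1   20/7 ]
  [ 0     0     0   -2/7 ]
Multiply R3 by -7/2.
  [ 1  -1/4  9/52  11/26 ]
  [ 0     0     1   20/7 ]
  [ 0     0     0      1 ]
Subtract 20/7 times R3 from R2.
  [ 1  -1/4  9/52  11/26 ]
  [ 0     0     1      0 ]
  [ 0     0     0      1 ]
Subtract 11/26 times R3 from R1.
  [ 1  -1/4  9/52  0 ]
  [ 0     0     1  0 ]
  [ 0     0     0  1 ]
Subtract 9/52 times R2 from R1.
  [ 1  -1/4  0  0 ]
  [ 0     0  1  0 ]
  [ 0     0  0  1 ]
Pivot columns are the columns containing a leading 1.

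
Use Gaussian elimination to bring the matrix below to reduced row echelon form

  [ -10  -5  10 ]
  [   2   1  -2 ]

R1 -> -1/10·R1
  [ 1  1/2  -1 ]
  [ 2    1  -2 ]
R2 -> R2 − 2·R1
  [ 1  1/2  -1 ]
  [ 0    0   0 ]

[[1, 1/2, -1], [0, 0, 0]]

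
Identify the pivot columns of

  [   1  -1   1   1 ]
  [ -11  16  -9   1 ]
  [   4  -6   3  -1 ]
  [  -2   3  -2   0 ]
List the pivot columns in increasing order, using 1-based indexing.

Add 11 times r1 to r2.
  [  1  -1   1   1 ]
  [  0   5   2  12 ]
  [  4  -6   3  -1 ]
  [ -2   3  -2   0 ]
Subtract 4 times r1 from r3.
  [  1  -1   1   1 ]
  [  0   5   2  12 ]
  [  0  -2  -1  -5 ]
  [ -2   3  -2   0 ]
Add 2 times r1 to r4.
  [ 1  -1   1   1 ]
  [ 0   5   2  12 ]
  [ 0  -2  -1  -5 ]
  [ 0   1   0   2 ]
Multiply r2 by 1/5.
  [ 1  -1    1     1 ]
  [ 0   1  2/5  12/5 ]
  [ 0  -2   -1    -5 ]
  [ 0   1    0     2 ]
Add 2 times r2 to r3.
  [ 1  -1     1     1 ]
  [ 0   1   2/5  12/5 ]
  [ 0   0  -1/5  -1/5 ]
  [ 0   1     0     2 ]
Subtract r2 from r4.
  [ 1  -1     1     1 ]
  [ 0   1   2/5  12/5 ]
  [ 0   0  -1/5  -1/5 ]
  [ 0   0  -2/5  -2/5 ]
Multiply r3 by -5.
  [ 1  -1     1     1 ]
  [ 0   1   2/5  12/5 ]
  [ 0   0     1     1 ]
  [ 0   0  -2/5  -2/5 ]
Add 2/5 times r3 to r4.
  [ 1  -1    1     1 ]
  [ 0   1  2/5  12/5 ]
  [ 0   0    1     1 ]
  [ 0   0    0     0 ]
Subtract 2/5 times r3 from r2.
  [ 1  -1  1  1 ]
  [ 0   1  0  2 ]
  [ 0   0  1  1 ]
  [ 0   0  0  0 ]
Subtract r3 from r1.
  [ 1  -1  0  0 ]
  [ 0   1  0  2 ]
  [ 0   0  1  1 ]
  [ 0   0  0  0 ]
Add r2 to r1.
  [ 1  0  0  2 ]
  [ 0  1  0  2 ]
  [ 0  0  1  1 ]
  [ 0  0  0  0 ]
Pivot columns are the columns containing a leading 1.

1, 2, 3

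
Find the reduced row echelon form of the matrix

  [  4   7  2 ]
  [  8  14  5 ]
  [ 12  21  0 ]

R1 -> 1/4·R1
  [  1  7/4  1/2 ]
  [  8   14    5 ]
  [ 12   21    0 ]
R2 -> R2 − 8·R1
  [  1  7/4  1/2 ]
  [  0    0    1 ]
  [ 12   21    0 ]
R3 -> R3 − 12·R1
  [ 1  7/4  1/2 ]
  [ 0    0    1 ]
  [ 0    0   -6 ]
R3 -> R3 + 6·R2
  [ 1  7/4  1/2 ]
  [ 0    0    1 ]
  [ 0    0    0 ]
R1 -> R1 − 1/2·R2
  [ 1  7/4  0 ]
  [ 0    0  1 ]
  [ 0    0  0 ]

[[1, 7/4, 0], [0, 0, 1], [0, 0, 0]]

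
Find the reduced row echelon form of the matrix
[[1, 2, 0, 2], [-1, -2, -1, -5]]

[[1, 2, 0, 2], [0, 0, 1, 3]]

Add R1 to R2.
  [ 1  2   0   2 ]
  [ 0  0  -1  -3 ]
Multiply R2 by -1.
  [ 1  2  0  2 ]
  [ 0  0  1  3 ]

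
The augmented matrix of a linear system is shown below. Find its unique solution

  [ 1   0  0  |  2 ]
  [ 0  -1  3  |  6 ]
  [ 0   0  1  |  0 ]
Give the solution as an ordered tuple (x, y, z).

(2, -6, 0)

R2 -> -1·R2
  [ 1  0   0  |   2 ]
  [ 0  1  -3  |  -6 ]
  [ 0  0   1  |   0 ]
R2 -> R2 + 3·R3
  [ 1  0  0  |   2 ]
  [ 0  1  0  |  -6 ]
  [ 0  0  1  |   0 ]
Reading off the last column: x = 2, y = -6, z = 0.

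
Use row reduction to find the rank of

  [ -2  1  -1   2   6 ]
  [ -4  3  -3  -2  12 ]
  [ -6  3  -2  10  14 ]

rank = 3

ρ1 → -1/2·ρ1
  [  1  -1/2  1/2  -1  -3 ]
  [ -4     3   -3  -2  12 ]
  [ -6     3   -2  10  14 ]
ρ2 → ρ2 + 4·ρ1
  [  1  -1/2  1/2  -1  -3 ]
  [  0     1   -1  -6   0 ]
  [ -6     3   -2  10  14 ]
ρ3 → ρ3 + 6·ρ1
  [ 1  -1/2  1/2  -1  -3 ]
  [ 0     1   -1  -6   0 ]
  [ 0     0    1   4  -4 ]
ρ2 → ρ2 + ρ3
  [ 1  -1/2  1/2  -1  -3 ]
  [ 0     1    0  -2  -4 ]
  [ 0     0    1   4  -4 ]
ρ1 → ρ1 − 1/2·ρ3
  [ 1  -1/2  0  -3  -1 ]
  [ 0     1  0  -2  -4 ]
  [ 0     0  1   4  -4 ]
ρ1 → ρ1 + 1/2·ρ2
  [ 1  0  0  -4  -3 ]
  [ 0  1  0  -2  -4 ]
  [ 0  0  1   4  -4 ]
The reduced form has 3 nonzero rows.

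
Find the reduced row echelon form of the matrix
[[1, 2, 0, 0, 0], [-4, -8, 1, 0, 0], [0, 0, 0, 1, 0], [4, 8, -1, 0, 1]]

r2 -> r2 + 4·r1
  [ 1  2   0  0  0 ]
  [ 0  0   1  0  0 ]
  [ 0  0   0  1  0 ]
  [ 4  8  -1  0  1 ]
r4 -> r4 − 4·r1
  [ 1  2   0  0  0 ]
  [ 0  0   1  0  0 ]
  [ 0  0   0  1  0 ]
  [ 0  0  -1  0  1 ]
r4 -> r4 + r2
  [ 1  2  0  0  0 ]
  [ 0  0  1  0  0 ]
  [ 0  0  0  1  0 ]
  [ 0  0  0  0  1 ]

[[1, 2, 0, 0, 0], [0, 0, 1, 0, 0], [0, 0, 0, 1, 0], [0, 0, 0, 0, 1]]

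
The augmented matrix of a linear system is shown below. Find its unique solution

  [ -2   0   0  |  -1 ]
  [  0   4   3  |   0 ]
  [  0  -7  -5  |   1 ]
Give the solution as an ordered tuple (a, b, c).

(1/2, -3, 4)

R1 → -1/2·R1
R2 → 1/4·R2
R3 → R3 + 7·R2
R3 → 4·R3
R2 → R2 − 3/4·R3
Reading off the last column: a = 1/2, b = -3, c = 4.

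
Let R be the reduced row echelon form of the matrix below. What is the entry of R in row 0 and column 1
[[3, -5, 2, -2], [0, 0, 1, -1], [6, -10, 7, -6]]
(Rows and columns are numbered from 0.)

Multiply r1 by 1/3.
  [ 1  -5/3  2/3  -2/3 ]
  [ 0     0    1    -1 ]
  [ 6   -10    7    -6 ]
Subtract 6 times r1 from r3.
  [ 1  -5/3  2/3  -2/3 ]
  [ 0     0    1    -1 ]
  [ 0     0    3    -2 ]
Subtract 3 times r2 from r3.
  [ 1  -5/3  2/3  -2/3 ]
  [ 0     0    1    -1 ]
  [ 0     0    0     1 ]
Add r3 to r2.
  [ 1  -5/3  2/3  -2/3 ]
  [ 0     0    1     0 ]
  [ 0     0    0     1 ]
Add 2/3 times r3 to r1.
  [ 1  -5/3  2/3  0 ]
  [ 0     0    1  0 ]
  [ 0     0    0  1 ]
Subtract 2/3 times r2 from r1.
  [ 1  -5/3  0  0 ]
  [ 0     0  1  0 ]
  [ 0     0  0  1 ]

-5/3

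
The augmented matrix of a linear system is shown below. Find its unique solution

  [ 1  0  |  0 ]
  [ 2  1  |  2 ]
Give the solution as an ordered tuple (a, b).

Subtract 2 times R1 from R2.
  [ 1  0  |  0 ]
  [ 0  1  |  2 ]
Reading off the last column: a = 0, b = 2.

(0, 2)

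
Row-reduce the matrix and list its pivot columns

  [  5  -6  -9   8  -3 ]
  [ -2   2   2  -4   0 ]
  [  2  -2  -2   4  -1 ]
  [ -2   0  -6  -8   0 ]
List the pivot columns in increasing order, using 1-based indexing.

R1 := 1/5·R1
  [  1  -6/5  -9/5  8/5  -3/5 ]
  [ -2     2     2   -4     0 ]
  [  2    -2    -2    4    -1 ]
  [ -2     0    -6   -8     0 ]
R2 := R2 + 2·R1
  [  1  -6/5  -9/5   8/5  -3/5 ]
  [  0  -2/5  -8/5  -4/5  -6/5 ]
  [  2    -2    -2     4    -1 ]
  [ -2     0    -6    -8     0 ]
R3 := R3 − 2·R1
  [  1  -6/5  -9/5   8/5  -3/5 ]
  [  0  -2/5  -8/5  -4/5  -6/5 ]
  [  0   2/5   8/5   4/5   1/5 ]
  [ -2     0    -6    -8     0 ]
R4 := R4 + 2·R1
  [ 1   -6/5   -9/5    8/5  -3/5 ]
  [ 0   -2/5   -8/5   -4/5  -6/5 ]
  [ 0    2/5    8/5    4/5   1/5 ]
  [ 0  -12/5  -48/5  -24/5  -6/5 ]
R2 := -5/2·R2
  [ 1   -6/5   -9/5    8/5  -3/5 ]
  [ 0      1      4      2     3 ]
  [ 0    2/5    8/5    4/5   1/5 ]
  [ 0  -12/5  -48/5  -24/5  -6/5 ]
R3 := R3 − 2/5·R2
  [ 1   -6/5   -9/5    8/5  -3/5 ]
  [ 0      1      4      2     3 ]
  [ 0      0      0      0    -1 ]
  [ 0  -12/5  -48/5  -24/5  -6/5 ]
R4 := R4 + 12/5·R2
  [ 1  -6/5  -9/5  8/5  -3/5 ]
  [ 0     1     4    2     3 ]
  [ 0     0     0    0    -1 ]
  [ 0     0     0    0     6 ]
R3 := -1·R3
  [ 1  -6/5  -9/5  8/5  -3/5 ]
  [ 0     1     4    2     3 ]
  [ 0     0     0    0     1 ]
  [ 0     0     0    0     6 ]
R4 := R4 − 6·R3
  [ 1  -6/5  -9/5  8/5  -3/5 ]
  [ 0     1     4    2     3 ]
  [ 0     0     0    0     1 ]
  [ 0     0     0    0     0 ]
R2 := R2 − 3·R3
  [ 1  -6/5  -9/5  8/5  -3/5 ]
  [ 0     1     4    2     0 ]
  [ 0     0     0    0     1 ]
  [ 0     0     0    0     0 ]
R1 := R1 + 3/5·R3
  [ 1  -6/5  -9/5  8/5  0 ]
  [ 0     1     4    2  0 ]
  [ 0     0     0    0  1 ]
  [ 0     0     0    0  0 ]
R1 := R1 + 6/5·R2
  [ 1  0  3  4  0 ]
  [ 0  1  4  2  0 ]
  [ 0  0  0  0  1 ]
  [ 0  0  0  0  0 ]
Pivot columns are the columns containing a leading 1.

1, 2, 5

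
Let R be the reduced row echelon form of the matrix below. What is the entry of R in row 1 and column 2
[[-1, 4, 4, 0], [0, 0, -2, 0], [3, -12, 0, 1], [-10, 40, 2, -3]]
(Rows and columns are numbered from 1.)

-4

ρ1 → -1·ρ1
  [   1   -4  -4   0 ]
  [   0    0  -2   0 ]
  [   3  -12   0   1 ]
  [ -10   40   2  -3 ]
ρ3 → ρ3 − 3·ρ1
  [   1  -4  -4   0 ]
  [   0   0  -2   0 ]
  [   0   0  12   1 ]
  [ -10  40   2  -3 ]
ρ4 → ρ4 + 10·ρ1
  [ 1  -4   -4   0 ]
  [ 0   0   -2   0 ]
  [ 0   0   12   1 ]
  [ 0   0  -38  -3 ]
ρ2 → -1/2·ρ2
  [ 1  -4   -4   0 ]
  [ 0   0    1   0 ]
  [ 0   0   12   1 ]
  [ 0   0  -38  -3 ]
ρ3 → ρ3 − 12·ρ2
  [ 1  -4   -4   0 ]
  [ 0   0    1   0 ]
  [ 0   0    0   1 ]
  [ 0   0  -38  -3 ]
ρ4 → ρ4 + 38·ρ2
  [ 1  -4  -4   0 ]
  [ 0   0   1   0 ]
  [ 0   0   0   1 ]
  [ 0   0   0  -3 ]
ρ4 → ρ4 + 3·ρ3
  [ 1  -4  -4  0 ]
  [ 0   0   1  0 ]
  [ 0   0   0  1 ]
  [ 0   0   0  0 ]
ρ1 → ρ1 + 4·ρ2
  [ 1  -4  0  0 ]
  [ 0   0  1  0 ]
  [ 0   0  0  1 ]
  [ 0   0  0  0 ]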